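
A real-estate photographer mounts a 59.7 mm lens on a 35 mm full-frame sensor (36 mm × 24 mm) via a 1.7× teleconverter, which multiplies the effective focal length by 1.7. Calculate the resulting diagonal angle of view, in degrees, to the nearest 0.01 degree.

24.07°

Effective focal length f = 59.7 × 1.7 = 101.49 mm.
Sensor diagonal = √(36² + 24²) = √1872.0000 ≈ 43.2666 mm.
α = 2·arctan(43.267 / (2 × 101.49)) = 2·arctan(0.21316) ≈ 24.0658°.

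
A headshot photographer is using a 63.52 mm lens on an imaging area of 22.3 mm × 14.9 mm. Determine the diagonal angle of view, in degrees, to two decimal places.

Sensor diagonal = √(22.3² + 14.9²) = √719.3000 ≈ 26.8198 mm.
Angle of view α = 2·arctan(d/2f) with d = 26.8198 mm and f = 63.52 mm.
d/2f = 0.21111; arctan(0.21111) ≈ 11.9208°, so α ≈ 23.8417°.

23.84°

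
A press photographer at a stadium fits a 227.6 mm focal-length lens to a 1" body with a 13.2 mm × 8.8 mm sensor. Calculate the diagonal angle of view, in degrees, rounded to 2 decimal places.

Sensor diagonal = √(13.2² + 8.8²) = √251.6800 ≈ 15.8644 mm.
Angle of view α = 2·arctan(d/2f) with d = 15.8644 mm and f = 227.6 mm.
d/2f = 0.03485; arctan(0.03485) ≈ 1.9960°, so α ≈ 3.9921°.

3.99°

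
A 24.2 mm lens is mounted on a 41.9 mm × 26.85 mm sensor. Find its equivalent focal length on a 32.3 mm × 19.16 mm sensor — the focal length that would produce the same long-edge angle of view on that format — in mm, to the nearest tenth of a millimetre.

Equal angle of view means equal width/f ratio, so f₂ = f₁ · (width₂/width₁) = 24.2 × 32.3/41.9.
f₂ = 24.2 × 0.77088 ≈ 18.655 mm.

18.7 mm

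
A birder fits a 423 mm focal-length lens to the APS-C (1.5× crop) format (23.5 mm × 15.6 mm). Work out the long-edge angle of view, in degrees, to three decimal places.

3.182°

Angle of view α = 2·arctan(w/2f) with w = 23.5 mm and f = 423 mm.
w/2f = 0.02778; arctan(0.02778) ≈ 1.5911°, so α ≈ 3.1823°.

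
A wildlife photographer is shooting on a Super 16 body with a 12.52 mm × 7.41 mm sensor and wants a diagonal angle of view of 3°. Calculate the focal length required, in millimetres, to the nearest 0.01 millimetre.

Sensor diagonal = √(12.52² + 7.41²) = √211.6585 ≈ 14.5485 mm.
From α = 2·arctan(d/2f) we get f = d / (2·tan(α/2)).
With d = 14.5485 mm and α/2 = 1.5°, tan(α/2) ≈ 0.02619, so f ≈ 14.5485 / 0.05237 ≈ 277.7922 mm.

277.79 mm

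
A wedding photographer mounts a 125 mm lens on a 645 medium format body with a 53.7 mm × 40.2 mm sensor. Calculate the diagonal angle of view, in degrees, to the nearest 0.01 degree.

Sensor diagonal = √(53.7² + 40.2²) = √4499.7300 ≈ 67.0800 mm.
Angle of view α = 2·arctan(d/2f) with d = 67.0800 mm and f = 125 mm.
d/2f = 0.26832; arctan(0.26832) ≈ 15.0198°, so α ≈ 30.0397°.

30.04°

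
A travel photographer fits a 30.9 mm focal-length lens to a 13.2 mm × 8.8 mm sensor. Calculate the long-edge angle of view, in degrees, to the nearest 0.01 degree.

Angle of view α = 2·arctan(w/2f) with w = 13.2 mm and f = 30.9 mm.
w/2f = 0.21359; arctan(0.21359) ≈ 12.0568°, so α ≈ 24.1135°.

24.11°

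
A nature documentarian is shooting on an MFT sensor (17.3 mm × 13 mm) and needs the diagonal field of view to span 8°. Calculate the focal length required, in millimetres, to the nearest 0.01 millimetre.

Sensor diagonal = √(17.3² + 13²) = √468.2900 ≈ 21.6400 mm.
From α = 2·arctan(d/2f) we get f = d / (2·tan(α/2)).
With d = 21.6400 mm and α/2 = 4°, tan(α/2) ≈ 0.06993, so f ≈ 21.6400 / 0.13985 ≈ 154.7333 mm.

154.73 mm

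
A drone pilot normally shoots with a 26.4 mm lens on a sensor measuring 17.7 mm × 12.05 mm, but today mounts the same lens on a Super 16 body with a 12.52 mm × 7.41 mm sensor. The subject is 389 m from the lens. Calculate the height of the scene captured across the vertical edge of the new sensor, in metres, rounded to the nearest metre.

109 m

The focal length stays 26.4 mm; the relevant sensor dimension is now h = 7.41 mm. Object distance dₒ = 389 m = 389000 mm.
Thin-lens field height W = h·(dₒ − f)/f = 7.41 × (389000 − 26.4)/26.4 ≈ 109177.817 mm = 109.178 m.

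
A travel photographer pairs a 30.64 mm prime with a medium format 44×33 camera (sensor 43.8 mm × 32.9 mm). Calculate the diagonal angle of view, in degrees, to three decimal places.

83.589°

Sensor diagonal = √(43.8² + 32.9²) = √3000.8500 ≈ 54.7800 mm.
Angle of view α = 2·arctan(d/2f) with d = 54.7800 mm and f = 30.64 mm.
d/2f = 0.89393; arctan(0.89393) ≈ 41.7945°, so α ≈ 83.5890°.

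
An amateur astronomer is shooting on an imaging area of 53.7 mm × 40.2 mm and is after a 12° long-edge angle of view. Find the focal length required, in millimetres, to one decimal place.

255.5 mm

From α = 2·arctan(w/2f) we get f = w / (2·tan(α/2)).
With w = 53.7 mm and α/2 = 6°, tan(α/2) ≈ 0.10510, so f ≈ 53.7 / 0.21021 ≈ 255.4607 mm.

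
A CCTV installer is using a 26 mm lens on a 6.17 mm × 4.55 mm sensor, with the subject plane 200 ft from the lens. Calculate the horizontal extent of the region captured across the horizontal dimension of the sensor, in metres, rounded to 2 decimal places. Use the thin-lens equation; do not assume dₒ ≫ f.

dₒ: 200 ft × 304.8 mm/ft = 60960.00 mm.
Similar triangles through the lens centre give W/dₒ = w/dᵢ; with 1/f = 1/dₒ + 1/dᵢ this gives W = w·(dₒ − f)/f.
W = 6.17 mm × (60960 − 26) / 26 = 6.17 × 2343.6153 ≈ 14460.106 mm = 14.4601 m.

14.46 m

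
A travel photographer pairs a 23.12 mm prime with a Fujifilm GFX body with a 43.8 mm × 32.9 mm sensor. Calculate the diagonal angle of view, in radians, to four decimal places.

Sensor diagonal = √(43.8² + 32.9²) = √3000.8500 ≈ 54.7800 mm.
Angle of view α = 2·arctan(d/2f) with d = 54.7800 mm and f = 23.12 mm.
d/2f = 1.18469; arctan(1.18469) ≈ 0.8697 rad, so α ≈ 1.7395 rad.

1.7395 rad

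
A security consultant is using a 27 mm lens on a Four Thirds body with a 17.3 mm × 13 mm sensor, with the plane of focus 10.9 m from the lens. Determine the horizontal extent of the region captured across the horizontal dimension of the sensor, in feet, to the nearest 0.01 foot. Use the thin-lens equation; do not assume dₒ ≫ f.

22.86 ft

dₒ: 10.9 m = 10900 mm.
Similar triangles through the lens centre give W/dₒ = w/dᵢ; with 1/f = 1/dₒ + 1/dᵢ this gives W = w·(dₒ − f)/f.
W = 17.3 mm × (10900 − 27) / 27 = 17.3 × 402.7037 ≈ 6966.774 mm = 6966.774/304.8 ft = 22.8569 ft.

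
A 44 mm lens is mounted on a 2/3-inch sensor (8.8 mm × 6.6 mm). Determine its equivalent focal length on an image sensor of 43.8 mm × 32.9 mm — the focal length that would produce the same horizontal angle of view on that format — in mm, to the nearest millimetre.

Equal angle of view means equal width/f ratio, so f₂ = f₁ · (width₂/width₁) = 44 × 43.8/8.8.
f₂ = 44 × 4.97727 ≈ 219.000 mm.

219 mm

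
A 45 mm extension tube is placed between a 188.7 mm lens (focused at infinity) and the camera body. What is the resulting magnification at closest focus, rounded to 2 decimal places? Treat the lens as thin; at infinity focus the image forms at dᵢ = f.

0.24×

The tube moves the image plane from f to f + e, so dᵢ = 188.7 + 45 = 233.7 mm. Focus is achieved when 1/f = 1/dₒ + 1/dᵢ, giving dₒ = 1/(1/f − 1/(f+e)).
Magnification m = dᵢ/dₒ = (f+e)·(1/f − 1/(f+e)) = e/f = 45/188.7 ≈ 0.2385.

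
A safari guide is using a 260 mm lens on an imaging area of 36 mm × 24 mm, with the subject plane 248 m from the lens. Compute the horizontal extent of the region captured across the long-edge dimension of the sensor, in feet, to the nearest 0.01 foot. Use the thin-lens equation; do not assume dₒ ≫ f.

112.54 ft

dₒ: 248 m = 248000 mm.
Similar triangles through the lens centre give W/dₒ = w/dᵢ; with 1/f = 1/dₒ + 1/dᵢ this gives W = w·(dₒ − f)/f.
W = 36 mm × (248000 − 260) / 260 = 36 × 952.8462 ≈ 34302.462 mm = 34302.462/304.8 ft = 112.541 ft.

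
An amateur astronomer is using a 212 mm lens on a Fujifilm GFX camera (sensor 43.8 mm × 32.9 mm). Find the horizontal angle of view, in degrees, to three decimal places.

11.796°

Angle of view α = 2·arctan(w/2f) with w = 43.8 mm and f = 212 mm.
w/2f = 0.10330; arctan(0.10330) ≈ 5.8978°, so α ≈ 11.7957°.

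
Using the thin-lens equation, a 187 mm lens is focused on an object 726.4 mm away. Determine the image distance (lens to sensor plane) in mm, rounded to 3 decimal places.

1/dᵢ = 1/f − 1/dₒ = 1/187 − 1/726.4 = 0.0039709 mm⁻¹.
dᵢ = 1/0.0039709 ≈ 251.8294 mm.

251.829 mm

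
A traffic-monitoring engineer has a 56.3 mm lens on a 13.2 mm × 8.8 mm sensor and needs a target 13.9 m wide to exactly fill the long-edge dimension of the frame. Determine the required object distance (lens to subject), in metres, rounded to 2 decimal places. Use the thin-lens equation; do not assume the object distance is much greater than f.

W: 13.9 m = 13900 mm.
Magnification m = w/W = dᵢ/dₒ; combined with 1/f = 1/dₒ + 1/dᵢ this gives dₒ = f·(1 + W/w).
dₒ = 56.3 mm × (1 + 13900/13.2) = 56.3 × 1054.0303 ≈ 59341.906 mm = 59.3419 m.

59.34 m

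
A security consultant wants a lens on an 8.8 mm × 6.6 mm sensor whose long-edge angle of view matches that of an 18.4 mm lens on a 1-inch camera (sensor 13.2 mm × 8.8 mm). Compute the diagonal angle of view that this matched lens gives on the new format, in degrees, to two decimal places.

Equal long-edge AOV ⇒ f₂ = f₁ · 8.8/13.2 = 18.4 × 0.66667 ≈ 12.2667 mm.
Sensor diagonal = √(8.8² + 6.6²) = √121.0000 ≈ 11.0000 mm.
Diagonal AOV on the new format = 2·arctan(11.0000 / (2 × 12.2667)) = 2·arctan(0.44837) ≈ 48.3000°.

48.30°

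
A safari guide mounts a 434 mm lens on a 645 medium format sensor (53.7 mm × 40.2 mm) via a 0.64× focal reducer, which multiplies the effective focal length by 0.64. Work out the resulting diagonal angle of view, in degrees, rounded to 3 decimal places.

13.770°

Effective focal length f = 434 × 0.64 = 277.76 mm.
Sensor diagonal = √(53.7² + 40.2²) = √4499.7300 ≈ 67.0800 mm.
α = 2·arctan(67.080 / (2 × 277.76)) = 2·arctan(0.12075) ≈ 13.7705°.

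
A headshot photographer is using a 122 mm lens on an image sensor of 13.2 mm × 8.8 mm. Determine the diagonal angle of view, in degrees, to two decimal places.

Sensor diagonal = √(13.2² + 8.8²) = √251.6800 ≈ 15.8644 mm.
Angle of view α = 2·arctan(d/2f) with d = 15.8644 mm and f = 122 mm.
d/2f = 0.06502; arctan(0.06502) ≈ 3.7200°, so α ≈ 7.4401°.

7.44°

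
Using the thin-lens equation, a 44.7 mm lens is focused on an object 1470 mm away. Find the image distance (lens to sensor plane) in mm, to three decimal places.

46.102 mm

1/dᵢ = 1/f − 1/dₒ = 1/44.7 − 1/1470 = 0.0216911 mm⁻¹.
dᵢ = 1/0.0216911 ≈ 46.1019 mm.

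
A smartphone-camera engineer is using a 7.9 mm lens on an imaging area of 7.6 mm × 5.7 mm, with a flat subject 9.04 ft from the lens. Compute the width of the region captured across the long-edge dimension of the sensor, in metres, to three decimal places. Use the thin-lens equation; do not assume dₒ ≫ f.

2.643 m

dₒ: 9.04 ft × 304.8 mm/ft = 2755.39 mm.
Similar triangles through the lens centre give W/dₒ = w/dᵢ; with 1/f = 1/dₒ + 1/dᵢ this gives W = w·(dₒ − f)/f.
W = 7.6 mm × (2755.39 − 7.9) / 7.9 = 7.6 × 347.7838 ≈ 2643.157 mm = 2.64316 m.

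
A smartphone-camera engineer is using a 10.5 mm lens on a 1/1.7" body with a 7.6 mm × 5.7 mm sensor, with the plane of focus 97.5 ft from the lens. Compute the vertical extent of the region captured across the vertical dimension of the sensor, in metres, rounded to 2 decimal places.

dₒ: 97.5 ft × 304.8 mm/ft = 29718.00 mm.
Similar triangles through the lens centre give W/dₒ = h/dᵢ; with 1/f = 1/dₒ + 1/dᵢ this gives W = h·(dₒ − f)/f.
W = 5.7 mm × (29718 − 10.5) / 10.5 = 5.7 × 2829.2856 ≈ 16126.928 mm = 16.1269 m.

16.13 m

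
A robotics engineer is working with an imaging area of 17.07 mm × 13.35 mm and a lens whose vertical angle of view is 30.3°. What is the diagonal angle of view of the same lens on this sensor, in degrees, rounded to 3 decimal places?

From the vertical AOV: f = 13.35 / (2·tan(15.15°)) = 13.35 / 0.54151 ≈ 24.6531 mm.
Sensor diagonal = √(17.07² + 13.35²) = √469.6074 ≈ 21.6704 mm.
Diagonal AOV = 2·arctan(21.6704 / (2 × 24.6531)) = 2·arctan(0.43951) ≈ 47.4517°.

47.452°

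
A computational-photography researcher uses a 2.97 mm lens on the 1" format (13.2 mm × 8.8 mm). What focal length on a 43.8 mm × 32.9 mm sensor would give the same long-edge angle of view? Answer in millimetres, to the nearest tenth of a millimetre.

Equal angle of view means equal width/f ratio, so f₂ = f₁ · (width₂/width₁) = 2.97 × 43.8/13.2.
f₂ = 2.97 × 3.31818 ≈ 9.855 mm.

9.9 mm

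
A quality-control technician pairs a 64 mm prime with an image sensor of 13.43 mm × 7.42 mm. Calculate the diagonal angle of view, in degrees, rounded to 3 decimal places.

13.671°

Sensor diagonal = √(13.43² + 7.42²) = √235.4213 ≈ 15.3434 mm.
Angle of view α = 2·arctan(d/2f) with d = 15.3434 mm and f = 64 mm.
d/2f = 0.11987; arctan(0.11987) ≈ 6.8355°, so α ≈ 13.6709°.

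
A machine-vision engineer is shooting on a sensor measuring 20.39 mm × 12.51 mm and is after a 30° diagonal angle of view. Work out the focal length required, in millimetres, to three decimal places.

44.639 mm

Sensor diagonal = √(20.39² + 12.51²) = √572.2522 ≈ 23.9218 mm.
From α = 2·arctan(d/2f) we get f = d / (2·tan(α/2)).
With d = 23.9218 mm and α/2 = 15°, tan(α/2) ≈ 0.26795, so f ≈ 23.9218 / 0.53590 ≈ 44.6387 mm.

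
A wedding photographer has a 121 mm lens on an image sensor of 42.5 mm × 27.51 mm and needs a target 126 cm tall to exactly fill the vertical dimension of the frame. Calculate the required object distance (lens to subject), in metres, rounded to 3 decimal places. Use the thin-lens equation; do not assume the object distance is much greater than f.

5.663 m

W: 126 cm = 1260 mm.
Magnification m = h/W = dᵢ/dₒ; combined with 1/f = 1/dₒ + 1/dᵢ this gives dₒ = f·(1 + W/h).
dₒ = 121 mm × (1 + 1260/27.51) = 121 × 46.8015 ≈ 5662.985 mm = 5.66298 m.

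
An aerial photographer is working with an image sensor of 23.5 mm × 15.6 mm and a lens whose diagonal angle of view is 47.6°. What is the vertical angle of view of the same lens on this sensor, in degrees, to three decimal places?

Sensor diagonal = √(23.5² + 15.6²) = √795.6100 ≈ 28.2066 mm.
From the diagonal AOV: f = 28.2066 / (2·tan(23.8°)) = 28.2066 / 0.88211 ≈ 31.9764 mm.
Vertical AOV = 2·arctan(15.6 / (2 × 31.9764)) = 2·arctan(0.24393) ≈ 27.4169°.

27.417°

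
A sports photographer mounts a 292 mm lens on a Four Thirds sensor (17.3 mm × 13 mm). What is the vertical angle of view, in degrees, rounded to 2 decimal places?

2.55°

Angle of view α = 2·arctan(h/2f) with h = 13 mm and f = 292 mm.
h/2f = 0.02226; arctan(0.02226) ≈ 1.2752°, so α ≈ 2.5504°.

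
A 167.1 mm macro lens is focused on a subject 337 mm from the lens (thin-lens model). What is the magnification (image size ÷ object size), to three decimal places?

Thin lens: 1/f = 1/dₒ + 1/dᵢ → 1/dᵢ = 1/167.1 − 1/337 = 0.0030171 mm⁻¹, so dᵢ ≈ 331.4461 mm.
Magnification m = dᵢ/dₒ = 331.4461/337 ≈ 0.98352.

0.984×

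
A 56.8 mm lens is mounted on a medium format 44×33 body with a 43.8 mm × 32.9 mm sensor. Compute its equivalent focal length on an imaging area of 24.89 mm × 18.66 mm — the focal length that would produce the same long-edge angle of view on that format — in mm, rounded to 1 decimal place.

32.3 mm

Equal angle of view means equal width/f ratio, so f₂ = f₁ · (width₂/width₁) = 56.8 × 24.89/43.8.
f₂ = 56.8 × 0.56826 ≈ 32.277 mm.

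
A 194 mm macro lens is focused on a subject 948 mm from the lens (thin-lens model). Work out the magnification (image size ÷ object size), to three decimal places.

0.257×

Thin lens: 1/f = 1/dₒ + 1/dᵢ → 1/dᵢ = 1/194 − 1/948 = 0.0040998 mm⁻¹, so dᵢ ≈ 243.9151 mm.
Magnification m = dᵢ/dₒ = 243.9151/948 ≈ 0.25729.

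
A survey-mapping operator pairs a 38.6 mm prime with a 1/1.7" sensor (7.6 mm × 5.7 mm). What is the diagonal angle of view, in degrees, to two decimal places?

Sensor diagonal = √(7.6² + 5.7²) = √90.2500 ≈ 9.5000 mm.
Angle of view α = 2·arctan(d/2f) with d = 9.5000 mm and f = 38.6 mm.
d/2f = 0.12306; arctan(0.12306) ≈ 7.0154°, so α ≈ 14.0308°.

14.03°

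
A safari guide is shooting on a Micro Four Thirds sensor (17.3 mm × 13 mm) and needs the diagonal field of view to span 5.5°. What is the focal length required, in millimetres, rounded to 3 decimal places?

Sensor diagonal = √(17.3² + 13²) = √468.2900 ≈ 21.6400 mm.
From α = 2·arctan(d/2f) we get f = d / (2·tan(α/2)).
With d = 21.6400 mm and α/2 = 2.75°, tan(α/2) ≈ 0.04803, so f ≈ 21.6400 / 0.09607 ≈ 225.2598 mm.

225.260 mm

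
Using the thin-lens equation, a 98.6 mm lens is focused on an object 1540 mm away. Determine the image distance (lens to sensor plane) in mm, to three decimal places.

1/dᵢ = 1/f − 1/dₒ = 1/98.6 − 1/1540 = 0.0094926 mm⁻¹.
dᵢ = 1/0.0094926 ≈ 105.3448 mm.

105.345 mm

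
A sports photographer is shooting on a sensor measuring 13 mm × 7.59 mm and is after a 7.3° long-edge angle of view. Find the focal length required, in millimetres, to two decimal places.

From α = 2·arctan(w/2f) we get f = w / (2·tan(α/2)).
With w = 13 mm and α/2 = 3.65°, tan(α/2) ≈ 0.06379, so f ≈ 13 / 0.12758 ≈ 101.8955 mm.

101.90 mm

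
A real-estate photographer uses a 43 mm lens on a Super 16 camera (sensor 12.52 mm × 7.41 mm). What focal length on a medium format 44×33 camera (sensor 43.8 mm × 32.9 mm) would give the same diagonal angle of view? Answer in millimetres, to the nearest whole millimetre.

Sensor diagonal = √(12.52² + 7.41²) = √211.6585 ≈ 14.5485 mm.
Sensor diagonal = √(43.8² + 32.9²) = √3000.8500 ≈ 54.7800 mm.
Equal angle of view means equal diagonal/f ratio, so f₂ = f₁ · (diagonal₂/diagonal₁) = 43 × 54.7800/14.5485.
f₂ = 43 × 3.76534 ≈ 161.910 mm.

162 mm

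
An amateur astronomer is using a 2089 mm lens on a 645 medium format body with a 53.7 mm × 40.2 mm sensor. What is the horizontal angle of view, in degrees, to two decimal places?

1.47°

Angle of view α = 2·arctan(w/2f) with w = 53.7 mm and f = 2089 mm.
w/2f = 0.01285; arctan(0.01285) ≈ 0.7364°, so α ≈ 1.4728°.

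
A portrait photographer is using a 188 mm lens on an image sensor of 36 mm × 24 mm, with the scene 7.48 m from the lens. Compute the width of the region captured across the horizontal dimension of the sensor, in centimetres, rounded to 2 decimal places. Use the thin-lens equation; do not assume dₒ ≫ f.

dₒ: 7.48 m = 7480 mm.
Similar triangles through the lens centre give W/dₒ = w/dᵢ; with 1/f = 1/dₒ + 1/dᵢ this gives W = w·(dₒ − f)/f.
W = 36 mm × (7480 − 188) / 188 = 36 × 38.7872 ≈ 1396.340 mm = 139.634 cm.

139.63 cm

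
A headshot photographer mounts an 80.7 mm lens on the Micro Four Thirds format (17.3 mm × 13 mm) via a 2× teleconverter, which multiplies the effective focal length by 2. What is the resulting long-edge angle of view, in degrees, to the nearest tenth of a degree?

6.1°

Effective focal length f = 80.7 × 2 = 161.4 mm.
α = 2·arctan(17.3 / (2 × 161.4)) = 2·arctan(0.05359) ≈ 6.1355°.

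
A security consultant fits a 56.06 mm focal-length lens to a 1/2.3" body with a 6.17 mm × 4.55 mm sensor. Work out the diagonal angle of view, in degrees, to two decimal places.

7.82°

Sensor diagonal = √(6.17² + 4.55²) = √58.7714 ≈ 7.6663 mm.
Angle of view α = 2·arctan(d/2f) with d = 7.6663 mm and f = 56.06 mm.
d/2f = 0.06838; arctan(0.06838) ≈ 3.9115°, so α ≈ 7.8231°.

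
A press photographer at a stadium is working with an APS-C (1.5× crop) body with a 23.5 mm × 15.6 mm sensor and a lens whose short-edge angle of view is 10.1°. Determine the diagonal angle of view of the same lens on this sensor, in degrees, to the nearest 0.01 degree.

From the short-edge AOV: f = 15.6 / (2·tan(5.05°)) = 15.6 / 0.17674 ≈ 88.2672 mm.
Sensor diagonal = √(23.5² + 15.6²) = √795.6100 ≈ 28.2066 mm.
Diagonal AOV = 2·arctan(28.2066 / (2 × 88.2672)) = 2·arctan(0.15978) ≈ 18.1559°.

18.16°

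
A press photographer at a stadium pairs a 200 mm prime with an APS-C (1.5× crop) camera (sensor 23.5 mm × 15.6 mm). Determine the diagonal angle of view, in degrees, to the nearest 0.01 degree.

Sensor diagonal = √(23.5² + 15.6²) = √795.6100 ≈ 28.2066 mm.
Angle of view α = 2·arctan(d/2f) with d = 28.2066 mm and f = 200 mm.
d/2f = 0.07052; arctan(0.07052) ≈ 4.0336°, so α ≈ 8.0672°.

8.07°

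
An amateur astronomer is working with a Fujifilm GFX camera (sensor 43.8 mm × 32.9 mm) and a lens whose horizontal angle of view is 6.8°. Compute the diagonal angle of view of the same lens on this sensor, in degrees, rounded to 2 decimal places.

8.50°

From the horizontal AOV: f = 43.8 / (2·tan(3.4°)) = 43.8 / 0.11882 ≈ 368.6189 mm.
Sensor diagonal = √(43.8² + 32.9²) = √3000.8500 ≈ 54.7800 mm.
Diagonal AOV = 2·arctan(54.7800 / (2 × 368.6189)) = 2·arctan(0.07430) ≈ 8.4990°.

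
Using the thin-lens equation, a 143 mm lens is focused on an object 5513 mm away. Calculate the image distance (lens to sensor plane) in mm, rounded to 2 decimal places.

146.81 mm

1/dᵢ = 1/f − 1/dₒ = 1/143 − 1/5513 = 0.0068116 mm⁻¹.
dᵢ = 1/0.0068116 ≈ 146.8080 mm.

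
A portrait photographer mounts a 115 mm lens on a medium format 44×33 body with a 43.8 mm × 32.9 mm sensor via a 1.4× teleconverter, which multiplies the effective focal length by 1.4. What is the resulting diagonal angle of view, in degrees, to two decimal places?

19.31°

Effective focal length f = 115 × 1.4 = 161 mm.
Sensor diagonal = √(43.8² + 32.9²) = √3000.8500 ≈ 54.7800 mm.
α = 2·arctan(54.780 / (2 × 161)) = 2·arctan(0.17012) ≈ 19.3099°.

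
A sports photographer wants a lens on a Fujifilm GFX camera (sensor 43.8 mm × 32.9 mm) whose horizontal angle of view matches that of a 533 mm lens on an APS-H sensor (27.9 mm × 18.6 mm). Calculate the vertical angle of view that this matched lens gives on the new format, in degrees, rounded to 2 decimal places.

2.25°

Equal horizontal AOV ⇒ f₂ = f₁ · 43.8/27.9 = 533 × 1.56989 ≈ 836.7527 mm.
Vertical AOV on the new format = 2·arctan(32.9 / (2 × 836.7527)) = 2·arctan(0.01966) ≈ 2.2525°.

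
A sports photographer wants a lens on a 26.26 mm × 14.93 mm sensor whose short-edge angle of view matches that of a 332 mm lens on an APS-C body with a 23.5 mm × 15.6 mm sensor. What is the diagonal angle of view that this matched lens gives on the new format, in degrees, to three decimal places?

Equal short-edge AOV ⇒ f₂ = f₁ · 14.93/15.6 = 332 × 0.95705 ≈ 317.7410 mm.
Sensor diagonal = √(26.26² + 14.93²) = √912.4925 ≈ 30.2075 mm.
Diagonal AOV on the new format = 2·arctan(30.2075 / (2 × 317.7410)) = 2·arctan(0.04753) ≈ 5.4430°.

5.443°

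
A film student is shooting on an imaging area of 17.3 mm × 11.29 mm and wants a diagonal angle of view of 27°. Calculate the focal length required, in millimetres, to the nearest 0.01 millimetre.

Sensor diagonal = √(17.3² + 11.29²) = √426.7541 ≈ 20.6580 mm.
From α = 2·arctan(d/2f) we get f = d / (2·tan(α/2)).
With d = 20.6580 mm and α/2 = 13.5°, tan(α/2) ≈ 0.24008, so f ≈ 20.6580 / 0.48016 ≈ 43.0234 mm.

43.02 mm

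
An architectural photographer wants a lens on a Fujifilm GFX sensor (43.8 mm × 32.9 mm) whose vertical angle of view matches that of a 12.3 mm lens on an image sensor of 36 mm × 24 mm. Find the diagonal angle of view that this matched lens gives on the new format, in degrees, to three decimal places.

116.767°

Equal vertical AOV ⇒ f₂ = f₁ · 32.9/24 = 12.3 × 1.37083 ≈ 16.8613 mm.
Sensor diagonal = √(43.8² + 32.9²) = √3000.8500 ≈ 54.7800 mm.
Diagonal AOV on the new format = 2·arctan(54.7800 / (2 × 16.8613)) = 2·arctan(1.62444) ≈ 116.7672°.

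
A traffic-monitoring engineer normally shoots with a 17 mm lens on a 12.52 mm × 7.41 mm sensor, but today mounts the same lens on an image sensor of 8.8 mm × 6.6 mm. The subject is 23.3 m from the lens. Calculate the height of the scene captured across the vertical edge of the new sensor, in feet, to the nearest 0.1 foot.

The focal length stays 17 mm; the relevant sensor dimension is now h = 6.6 mm. Object distance dₒ = 23.3 m = 23300 mm.
Thin-lens field height W = h·(dₒ − f)/f = 6.6 × (23300 − 17)/17 ≈ 9039.282 mm = 9039.282/304.8 ft = 29.6564 ft.

29.7 ft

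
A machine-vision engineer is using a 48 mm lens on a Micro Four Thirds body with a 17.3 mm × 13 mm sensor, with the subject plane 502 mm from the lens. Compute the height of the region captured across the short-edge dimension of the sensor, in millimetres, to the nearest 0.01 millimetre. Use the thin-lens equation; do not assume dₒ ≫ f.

Similar triangles through the lens centre give W/dₒ = h/dᵢ; with 1/f = 1/dₒ + 1/dᵢ this gives W = h·(dₒ − f)/f.
W = 13 mm × (502 − 48) / 48 = 13 × 9.4583 ≈ 122.958 mm.

122.96 mm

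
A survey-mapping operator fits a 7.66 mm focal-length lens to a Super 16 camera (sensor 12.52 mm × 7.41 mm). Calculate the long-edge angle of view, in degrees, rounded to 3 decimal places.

78.514°

Angle of view α = 2·arctan(w/2f) with w = 12.52 mm and f = 7.66 mm.
w/2f = 0.81723; arctan(0.81723) ≈ 39.2568°, so α ≈ 78.5136°.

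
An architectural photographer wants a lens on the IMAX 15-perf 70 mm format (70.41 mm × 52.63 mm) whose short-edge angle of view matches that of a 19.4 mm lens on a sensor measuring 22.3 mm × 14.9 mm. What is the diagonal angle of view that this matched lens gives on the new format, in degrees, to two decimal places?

65.35°

Equal short-edge AOV ⇒ f₂ = f₁ · 52.63/14.9 = 19.4 × 3.53221 ≈ 68.5250 mm.
Sensor diagonal = √(70.41² + 52.63²) = √7727.4850 ≈ 87.9061 mm.
Diagonal AOV on the new format = 2·arctan(87.9061 / (2 × 68.5250)) = 2·arctan(0.64142) ≈ 65.3536°.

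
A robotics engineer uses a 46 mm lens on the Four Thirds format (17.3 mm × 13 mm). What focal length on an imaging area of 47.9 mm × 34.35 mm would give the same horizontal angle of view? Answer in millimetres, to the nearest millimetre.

Equal angle of view means equal width/f ratio, so f₂ = f₁ · (width₂/width₁) = 46 × 47.9/17.3.
f₂ = 46 × 2.76879 ≈ 127.364 mm.

127 mm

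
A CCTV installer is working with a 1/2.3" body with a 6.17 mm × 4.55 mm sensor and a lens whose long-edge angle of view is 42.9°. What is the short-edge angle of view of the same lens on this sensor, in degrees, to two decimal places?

From the long-edge AOV: f = 6.17 / (2·tan(21.45°)) = 6.17 / 0.78581 ≈ 7.8518 mm.
Short-edge AOV = 2·arctan(4.55 / (2 × 7.8518)) = 2·arctan(0.28974) ≈ 32.3170°.

32.32°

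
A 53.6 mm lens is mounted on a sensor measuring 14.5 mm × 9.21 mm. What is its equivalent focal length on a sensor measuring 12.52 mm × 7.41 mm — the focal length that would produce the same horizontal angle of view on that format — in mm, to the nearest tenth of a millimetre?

46.3 mm

Equal angle of view means equal width/f ratio, so f₂ = f₁ · (width₂/width₁) = 53.6 × 12.52/14.5.
f₂ = 53.6 × 0.86345 ≈ 46.281 mm.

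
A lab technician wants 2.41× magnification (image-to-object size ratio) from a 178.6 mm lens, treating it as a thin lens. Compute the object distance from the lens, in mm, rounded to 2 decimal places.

252.71 mm

With m = dᵢ/dₒ and 1/f = 1/dₒ + 1/dᵢ, substituting dᵢ = m·dₒ gives 1/f = (1 + 1/m)/dₒ, hence dₒ = f·(1 + 1/m).
dₒ = 178.6 × (1 + 1/2.41) = 178.6 × 1.41494 ≈ 252.708 mm.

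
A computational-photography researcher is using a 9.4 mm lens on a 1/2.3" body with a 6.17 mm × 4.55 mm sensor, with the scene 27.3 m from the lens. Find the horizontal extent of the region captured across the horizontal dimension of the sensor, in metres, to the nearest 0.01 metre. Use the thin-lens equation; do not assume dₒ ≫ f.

17.91 m

dₒ: 27.3 m = 27300 mm.
Similar triangles through the lens centre give W/dₒ = w/dᵢ; with 1/f = 1/dₒ + 1/dᵢ this gives W = w·(dₒ − f)/f.
W = 6.17 mm × (27300 − 9.4) / 9.4 = 6.17 × 2903.2553 ≈ 17913.085 mm = 17.9131 m.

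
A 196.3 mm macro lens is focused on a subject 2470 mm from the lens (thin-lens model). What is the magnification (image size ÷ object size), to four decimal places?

Thin lens: 1/f = 1/dₒ + 1/dᵢ → 1/dᵢ = 1/196.3 − 1/2470 = 0.0046894 mm⁻¹, so dᵢ ≈ 213.2476 mm.
Magnification m = dᵢ/dₒ = 213.2476/2470 ≈ 0.08634.

0.0863×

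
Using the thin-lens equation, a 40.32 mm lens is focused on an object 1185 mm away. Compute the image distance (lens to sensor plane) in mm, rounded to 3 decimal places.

1/dᵢ = 1/f − 1/dₒ = 1/40.32 − 1/1185 = 0.0239577 mm⁻¹.
dᵢ = 1/0.0239577 ≈ 41.7402 mm.

41.740 mm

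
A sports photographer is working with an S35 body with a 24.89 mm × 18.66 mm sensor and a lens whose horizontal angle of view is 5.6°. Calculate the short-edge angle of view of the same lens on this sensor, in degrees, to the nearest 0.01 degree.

From the horizontal AOV: f = 24.89 / (2·tan(2.8°)) = 24.89 / 0.09782 ≈ 254.4565 mm.
Short-edge AOV = 2·arctan(18.66 / (2 × 254.4565)) = 2·arctan(0.03667) ≈ 4.1998°.

4.20°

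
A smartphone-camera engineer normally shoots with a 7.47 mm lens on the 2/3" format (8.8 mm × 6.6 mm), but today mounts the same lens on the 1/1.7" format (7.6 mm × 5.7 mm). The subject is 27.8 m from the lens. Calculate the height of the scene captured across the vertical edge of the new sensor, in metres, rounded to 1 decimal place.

The focal length stays 7.47 mm; the relevant sensor dimension is now h = 5.7 mm. Object distance dₒ = 27.8 m = 27800 mm.
Thin-lens field height W = h·(dₒ − f)/f = 5.7 × (27800 − 7.47)/7.47 ≈ 21207.151 mm = 21.2072 m.

21.2 m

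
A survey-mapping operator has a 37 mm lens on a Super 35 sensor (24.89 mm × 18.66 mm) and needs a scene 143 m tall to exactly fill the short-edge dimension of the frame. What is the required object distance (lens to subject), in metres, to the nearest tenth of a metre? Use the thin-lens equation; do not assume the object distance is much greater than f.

W: 143 m = 143000 mm.
Magnification m = h/W = dᵢ/dₒ; combined with 1/f = 1/dₒ + 1/dᵢ this gives dₒ = f·(1 + W/h).
dₒ = 37 mm × (1 + 143000/18.66) = 37 × 7664.4512 ≈ 283584.696 mm = 283.585 m.

283.6 m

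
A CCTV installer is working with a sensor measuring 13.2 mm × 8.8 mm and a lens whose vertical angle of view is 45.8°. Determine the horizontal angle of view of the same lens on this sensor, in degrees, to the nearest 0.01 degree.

64.72°

From the vertical AOV: f = 8.8 / (2·tan(22.9°)) = 8.8 / 0.84483 ≈ 10.4163 mm.
Horizontal AOV = 2·arctan(13.2 / (2 × 10.4163)) = 2·arctan(0.63362) ≈ 64.7187°.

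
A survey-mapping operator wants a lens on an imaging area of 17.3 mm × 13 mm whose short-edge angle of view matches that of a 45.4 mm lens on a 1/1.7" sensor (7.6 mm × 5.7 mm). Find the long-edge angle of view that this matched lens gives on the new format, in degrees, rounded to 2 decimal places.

9.55°

Equal short-edge AOV ⇒ f₂ = f₁ · 13/5.7 = 45.4 × 2.28070 ≈ 103.5439 mm.
Long-edge AOV on the new format = 2·arctan(17.3 / (2 × 103.5439)) = 2·arctan(0.08354) ≈ 9.5507°.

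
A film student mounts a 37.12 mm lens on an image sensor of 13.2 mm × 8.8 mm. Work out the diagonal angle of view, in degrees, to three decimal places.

24.124°

Sensor diagonal = √(13.2² + 8.8²) = √251.6800 ≈ 15.8644 mm.
Angle of view α = 2·arctan(d/2f) with d = 15.8644 mm and f = 37.12 mm.
d/2f = 0.21369; arctan(0.21369) ≈ 12.0622°, so α ≈ 24.1244°.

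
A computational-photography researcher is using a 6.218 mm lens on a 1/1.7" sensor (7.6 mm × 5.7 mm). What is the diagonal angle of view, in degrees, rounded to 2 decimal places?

74.75°

Sensor diagonal = √(7.6² + 5.7²) = √90.2500 ≈ 9.5000 mm.
Angle of view α = 2·arctan(d/2f) with d = 9.5000 mm and f = 6.218 mm.
d/2f = 0.76391; arctan(0.76391) ≈ 37.3766°, so α ≈ 74.7532°.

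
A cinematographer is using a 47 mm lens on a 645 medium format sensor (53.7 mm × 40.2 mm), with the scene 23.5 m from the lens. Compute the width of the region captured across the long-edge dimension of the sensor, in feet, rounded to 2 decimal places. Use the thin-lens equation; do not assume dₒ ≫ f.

87.91 ft

dₒ: 23.5 m = 23500 mm.
Similar triangles through the lens centre give W/dₒ = w/dᵢ; with 1/f = 1/dₒ + 1/dᵢ this gives W = w·(dₒ − f)/f.
W = 53.7 mm × (23500 − 47) / 47 = 53.7 × 499.0000 ≈ 26796.300 mm = 26796.300/304.8 ft = 87.9144 ft.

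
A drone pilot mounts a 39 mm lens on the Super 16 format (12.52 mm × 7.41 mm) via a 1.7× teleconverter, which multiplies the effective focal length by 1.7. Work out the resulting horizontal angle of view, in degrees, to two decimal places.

Effective focal length f = 39 × 1.7 = 66.3 mm.
α = 2·arctan(12.52 / (2 × 66.3)) = 2·arctan(0.09442) ≈ 10.7877°.

10.79°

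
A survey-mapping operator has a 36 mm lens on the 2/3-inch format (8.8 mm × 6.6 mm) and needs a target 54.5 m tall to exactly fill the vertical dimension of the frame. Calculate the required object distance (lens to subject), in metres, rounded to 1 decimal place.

W: 54.5 m = 54500 mm.
Magnification m = h/W = dᵢ/dₒ; combined with 1/f = 1/dₒ + 1/dᵢ this gives dₒ = f·(1 + W/h).
dₒ = 36 mm × (1 + 54500/6.6) = 36 × 8258.5758 ≈ 297308.727 mm = 297.309 m.

297.3 m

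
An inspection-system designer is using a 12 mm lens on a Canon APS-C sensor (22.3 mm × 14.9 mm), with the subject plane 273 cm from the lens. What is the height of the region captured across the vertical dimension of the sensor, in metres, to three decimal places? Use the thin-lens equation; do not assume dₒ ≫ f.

dₒ: 273 cm = 2730 mm.
Similar triangles through the lens centre give W/dₒ = h/dᵢ; with 1/f = 1/dₒ + 1/dᵢ this gives W = h·(dₒ − f)/f.
W = 14.9 mm × (2730 − 12) / 12 = 14.9 × 226.5000 ≈ 3374.850 mm = 3.37485 m.

3.375 m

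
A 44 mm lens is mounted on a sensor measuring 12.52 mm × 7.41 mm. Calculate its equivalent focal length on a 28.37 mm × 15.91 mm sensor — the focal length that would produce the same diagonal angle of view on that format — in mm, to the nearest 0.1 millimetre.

Sensor diagonal = √(12.52² + 7.41²) = √211.6585 ≈ 14.5485 mm.
Sensor diagonal = √(28.37² + 15.91²) = √1057.9850 ≈ 32.5267 mm.
Equal angle of view means equal diagonal/f ratio, so f₂ = f₁ · (diagonal₂/diagonal₁) = 44 × 32.5267/14.5485.
f₂ = 44 × 2.23574 ≈ 98.373 mm.

98.4 mm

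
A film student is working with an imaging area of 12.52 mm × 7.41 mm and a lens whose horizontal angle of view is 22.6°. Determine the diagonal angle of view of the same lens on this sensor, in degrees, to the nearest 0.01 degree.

26.14°

From the horizontal AOV: f = 12.52 / (2·tan(11.3°)) = 12.52 / 0.39964 ≈ 31.3282 mm.
Sensor diagonal = √(12.52² + 7.41²) = √211.6585 ≈ 14.5485 mm.
Diagonal AOV = 2·arctan(14.5485 / (2 × 31.3282)) = 2·arctan(0.23219) ≈ 26.1442°.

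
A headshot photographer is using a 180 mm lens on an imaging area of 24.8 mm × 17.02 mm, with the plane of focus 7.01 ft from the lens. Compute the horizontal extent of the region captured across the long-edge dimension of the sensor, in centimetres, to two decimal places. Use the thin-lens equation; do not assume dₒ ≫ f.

26.96 cm

dₒ: 7.01 ft × 304.8 mm/ft = 2136.65 mm.
Similar triangles through the lens centre give W/dₒ = w/dᵢ; with 1/f = 1/dₒ + 1/dᵢ this gives W = w·(dₒ − f)/f.
W = 24.8 mm × (2136.65 − 180) / 180 = 24.8 × 10.8703 ≈ 269.583 mm = 26.9583 cm.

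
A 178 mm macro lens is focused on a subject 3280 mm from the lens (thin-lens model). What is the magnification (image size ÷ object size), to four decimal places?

Thin lens: 1/f = 1/dₒ + 1/dᵢ → 1/dᵢ = 1/178 − 1/3280 = 0.0053131 mm⁻¹, so dᵢ ≈ 188.2141 mm.
Magnification m = dᵢ/dₒ = 188.2141/3280 ≈ 0.05738.

0.0574×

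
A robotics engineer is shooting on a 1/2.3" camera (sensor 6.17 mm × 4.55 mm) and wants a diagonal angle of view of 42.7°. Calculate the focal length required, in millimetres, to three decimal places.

Sensor diagonal = √(6.17² + 4.55²) = √58.7714 ≈ 7.6663 mm.
From α = 2·arctan(d/2f) we get f = d / (2·tan(α/2)).
With d = 7.6663 mm and α/2 = 21.35°, tan(α/2) ≈ 0.39089, so f ≈ 7.6663 / 0.78178 ≈ 9.8062 mm.

9.806 mm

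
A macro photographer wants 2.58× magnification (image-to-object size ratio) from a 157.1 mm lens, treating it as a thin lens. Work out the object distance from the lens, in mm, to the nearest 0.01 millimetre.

With m = dᵢ/dₒ and 1/f = 1/dₒ + 1/dᵢ, substituting dᵢ = m·dₒ gives 1/f = (1 + 1/m)/dₒ, hence dₒ = f·(1 + 1/m).
dₒ = 157.1 × (1 + 1/2.58) = 157.1 × 1.38760 ≈ 217.991 mm.

217.99 mm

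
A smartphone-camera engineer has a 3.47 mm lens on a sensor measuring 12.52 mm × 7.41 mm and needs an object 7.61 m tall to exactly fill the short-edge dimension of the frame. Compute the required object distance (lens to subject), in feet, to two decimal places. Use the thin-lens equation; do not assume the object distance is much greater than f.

11.70 ft

W: 7.61 m = 7610 mm.
Magnification m = h/W = dᵢ/dₒ; combined with 1/f = 1/dₒ + 1/dᵢ this gives dₒ = f·(1 + W/h).
dₒ = 3.47 mm × (1 + 7610/7.41) = 3.47 × 1027.9906 ≈ 3567.127 mm = 3567.127/304.8 ft = 11.7032 ft.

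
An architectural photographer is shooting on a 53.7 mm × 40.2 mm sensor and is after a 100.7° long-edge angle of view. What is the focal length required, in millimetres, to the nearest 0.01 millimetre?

From α = 2·arctan(w/2f) we get f = w / (2·tan(α/2)).
With w = 53.7 mm and α/2 = 50.35°, tan(α/2) ≈ 1.20665, so f ≈ 53.7 / 2.41329 ≈ 22.2517 mm.

22.25 mm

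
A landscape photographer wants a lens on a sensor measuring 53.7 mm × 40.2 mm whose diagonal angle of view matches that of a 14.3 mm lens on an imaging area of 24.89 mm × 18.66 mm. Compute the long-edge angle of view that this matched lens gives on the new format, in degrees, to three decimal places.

82.095°

Sensor diagonal = √(24.89² + 18.66²) = √967.7077 ≈ 31.1080 mm.
Sensor diagonal = √(53.7² + 40.2²) = √4499.7300 ≈ 67.0800 mm.
Equal diagonal AOV ⇒ f₂ = f₁ · 67.0800/31.1080 = 14.3 × 2.15636 ≈ 30.8359 mm.
Long-edge AOV on the new format = 2·arctan(53.7 / (2 × 30.8359)) = 2·arctan(0.87074) ≈ 82.0946°.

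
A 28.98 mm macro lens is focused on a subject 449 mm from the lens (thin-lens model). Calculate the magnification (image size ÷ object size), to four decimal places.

Thin lens: 1/f = 1/dₒ + 1/dᵢ → 1/dᵢ = 1/28.98 − 1/449 = 0.0322794 mm⁻¹, so dᵢ ≈ 30.9795 mm.
Magnification m = dᵢ/dₒ = 30.9795/449 ≈ 0.06900.

0.0690×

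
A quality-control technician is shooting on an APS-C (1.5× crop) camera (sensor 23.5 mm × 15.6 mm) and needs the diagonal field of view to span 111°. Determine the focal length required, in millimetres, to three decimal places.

9.693 mm

Sensor diagonal = √(23.5² + 15.6²) = √795.6100 ≈ 28.2066 mm.
From α = 2·arctan(d/2f) we get f = d / (2·tan(α/2)).
With d = 28.2066 mm and α/2 = 55.5°, tan(α/2) ≈ 1.45501, so f ≈ 28.2066 / 2.91002 ≈ 9.6929 mm.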